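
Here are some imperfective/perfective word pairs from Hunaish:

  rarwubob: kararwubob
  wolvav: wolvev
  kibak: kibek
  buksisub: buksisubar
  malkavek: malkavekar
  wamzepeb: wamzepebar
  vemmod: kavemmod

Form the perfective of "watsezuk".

watsezukar

rarwubob and wamzepeb both end in -b yet inflect differently (kararwubob, wamzepebar), so the final letter is not what conditions the rule; the last vowel is.
"watsezuk" has last vowel 'u'. The one such stem in the data (buksisub → buksisubar) adds -ar, so the same rule applies.
The other patterns: stems whose last vowel is 'a' change the last vowel to 'e'; stems whose last vowel is 'o' add the prefix ka-.
So watsezuk → watsezukar.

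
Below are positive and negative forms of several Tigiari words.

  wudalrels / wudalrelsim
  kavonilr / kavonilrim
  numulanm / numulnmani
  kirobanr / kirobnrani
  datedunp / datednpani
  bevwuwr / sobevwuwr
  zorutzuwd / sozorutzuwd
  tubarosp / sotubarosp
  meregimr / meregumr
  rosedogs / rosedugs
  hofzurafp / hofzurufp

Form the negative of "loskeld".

loskeldim

"loskeld" has second-to-last letter 'l'. The stems whose second-to-last letter is 'l' (wudalrels → wudalrelsim, kavonilr → kavonilrim) add -im.
The other patterns: stems whose second-to-last letter is 'n' delete the last vowel and add -ani; stems whose second-to-last letter is 's' or 'w' add the prefix so-; stems whose second-to-last letter is 'f', 'g' or 'm' change the last vowel to 'u'.
So loskeld → loskeldim.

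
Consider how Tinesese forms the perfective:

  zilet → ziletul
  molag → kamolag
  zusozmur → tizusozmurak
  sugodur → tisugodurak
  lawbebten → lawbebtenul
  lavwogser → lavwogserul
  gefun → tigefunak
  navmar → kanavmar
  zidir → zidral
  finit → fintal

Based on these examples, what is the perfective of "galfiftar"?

lavwogser and navmar both end in -r yet inflect differently (lavwogserul, kanavmar), so the final letter is not what conditions the rule; the last vowel is.
"galfiftar" has last vowel 'a'. The stems whose last vowel is 'a' (navmar → kanavmar, molag → kamolag) add the prefix ka-.
The other patterns: stems whose last vowel is 'e' add -ul; stems whose last vowel is 'u' add ti- … -ak around the stem; stems whose last vowel is 'i' delete the last vowel and add -al.
So galfiftar → kagalfiftar.

kagalfiftar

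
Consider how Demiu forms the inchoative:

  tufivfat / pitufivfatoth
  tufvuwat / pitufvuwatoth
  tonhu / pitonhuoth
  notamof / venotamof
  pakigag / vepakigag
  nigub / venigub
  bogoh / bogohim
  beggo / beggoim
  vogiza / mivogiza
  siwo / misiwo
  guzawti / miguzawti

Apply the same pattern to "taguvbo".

beggo and siwo both end in -o yet inflect differently (beggoim, misiwo), so the final letter is not what conditions the rule; the first letter is.
"taguvbo" begins with t-. The stems beginning with t- (tufivfat → pitufivfatoth, tufvuwat → pitufvuwatoth, tonhu → pitonhuoth) add pi- … -oth around the stem.
So taguvbo → pitaguvbooth.

pitaguvbooth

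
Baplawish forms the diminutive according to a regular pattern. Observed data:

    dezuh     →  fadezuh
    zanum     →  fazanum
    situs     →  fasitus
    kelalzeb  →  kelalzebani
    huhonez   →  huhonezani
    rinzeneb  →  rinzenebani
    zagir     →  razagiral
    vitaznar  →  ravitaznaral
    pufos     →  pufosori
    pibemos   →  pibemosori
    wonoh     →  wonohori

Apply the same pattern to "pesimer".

situs and pufos both end in -s yet inflect differently (fasitus, pufosori), so the final letter is not what conditions the rule; the last vowel is.
"pesimer" has last vowel 'e'. The stems whose last vowel is 'e' (kelalzeb → kelalzebani, huhonez → huhonezani, rinzeneb → rinzenebani) add -ani.
So pesimer → pesimerani.

pesimerani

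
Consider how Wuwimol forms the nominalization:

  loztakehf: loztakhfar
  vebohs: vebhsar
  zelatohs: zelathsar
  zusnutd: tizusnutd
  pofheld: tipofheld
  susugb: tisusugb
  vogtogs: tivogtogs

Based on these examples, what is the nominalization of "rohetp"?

vebohs and vogtogs both end in -s yet inflect differently (vebhsar, tivogtogs), so the final letter is not what conditions the rule; the second-to-last letter is.
"rohetp" has second-to-last letter 't'. The one such stem in the data (zusnutd → tizusnutd) adds the prefix ti-, so the same rule applies.
So rohetp → tirohetp.

tirohetp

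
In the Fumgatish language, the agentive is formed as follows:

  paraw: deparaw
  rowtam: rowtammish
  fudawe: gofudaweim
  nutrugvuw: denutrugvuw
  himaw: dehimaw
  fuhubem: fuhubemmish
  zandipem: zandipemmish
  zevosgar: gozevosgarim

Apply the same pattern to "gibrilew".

himaw and rowtam both have last vowel 'a' yet inflect differently (dehimaw, rowtammish), so the last vowel is not what conditions the rule; the final letter is.
"gibrilew" ends in -w. The stems ending in -w (himaw → dehimaw, nutrugvuw → denutrugvuw, paraw → deparaw) add the prefix de-.
So gibrilew → degibrilew.

degibrilew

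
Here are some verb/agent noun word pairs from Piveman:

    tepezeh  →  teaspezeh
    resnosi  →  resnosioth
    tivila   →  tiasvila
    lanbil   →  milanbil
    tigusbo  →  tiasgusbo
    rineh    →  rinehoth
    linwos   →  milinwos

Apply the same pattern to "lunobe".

milunobe

"lunobe" begins with l-. The stems beginning with l- (linwos → milinwos, lanbil → milanbil) add the prefix mi-.
The other patterns: stems beginning with t- insert -as- after the first vowel; stems beginning with r- add -oth.
So lunobe → milunobe.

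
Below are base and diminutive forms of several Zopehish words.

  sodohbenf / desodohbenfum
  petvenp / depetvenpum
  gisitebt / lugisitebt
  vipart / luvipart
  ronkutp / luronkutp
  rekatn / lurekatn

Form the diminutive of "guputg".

petvenp and ronkutp both end in -p yet inflect differently (depetvenpum, luronkutp), so the final letter is not what conditions the rule; the second-to-last letter is.
"guputg" has second-to-last letter 't'. The stems whose second-to-last letter is 't' (ronkutp → luronkutp, rekatn → lurekatn) add the prefix lu-.
So guputg → luguputg.

luguputg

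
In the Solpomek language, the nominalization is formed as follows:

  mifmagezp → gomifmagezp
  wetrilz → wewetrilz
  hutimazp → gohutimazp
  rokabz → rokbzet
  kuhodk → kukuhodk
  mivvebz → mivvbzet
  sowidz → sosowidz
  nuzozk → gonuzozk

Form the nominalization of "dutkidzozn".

godutkidzozn

nuzozk and kuhodk both end in -k yet inflect differently (gonuzozk, kukuhodk), so the final letter is not what conditions the rule; the second-to-last letter is.
"dutkidzozn" has second-to-last letter 'z'. The stems whose second-to-last letter is 'z' (hutimazp → gohutimazp, mifmagezp → gomifmagezp, nuzozk → gonuzozk) add the prefix go-.
So dutkidzozn → godutkidzozn.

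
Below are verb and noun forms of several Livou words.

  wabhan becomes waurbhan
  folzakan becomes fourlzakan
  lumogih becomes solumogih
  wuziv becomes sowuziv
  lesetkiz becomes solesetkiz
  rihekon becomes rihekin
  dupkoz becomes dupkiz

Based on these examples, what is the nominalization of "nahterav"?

naurhterav

wabhan and rihekon both end in -n yet inflect differently (waurbhan, rihekin), so the final letter is not what conditions the rule; the last vowel is.
"nahterav" has last vowel 'a'. The stems whose last vowel is 'a' (wabhan → waurbhan, folzakan → fourlzakan) insert -ur- after the first vowel.
The other patterns: stems whose last vowel is 'i' add the prefix so-; stems whose last vowel is 'o' change the last vowel to 'i'.
So nahterav → naurhterav.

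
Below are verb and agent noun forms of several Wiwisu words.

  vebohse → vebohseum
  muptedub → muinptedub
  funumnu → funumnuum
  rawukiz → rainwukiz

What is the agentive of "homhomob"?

hoinmhomob

"homhomob" ends in a consonant. The stems ending in a consonant (rawukiz → rainwukiz, muptedub → muinptedub) insert -in- after the first vowel.
So homhomob → hoinmhomob.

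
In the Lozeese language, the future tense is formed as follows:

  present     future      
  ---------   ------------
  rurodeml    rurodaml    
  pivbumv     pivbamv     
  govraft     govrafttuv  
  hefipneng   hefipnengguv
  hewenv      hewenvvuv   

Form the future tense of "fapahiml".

fapahaml

pivbumv and hewenv both end in -v yet inflect differently (pivbamv, hewenvvuv), so the final letter is not what conditions the rule; the second-to-last letter is.
"fapahiml" has second-to-last letter 'm'. The stems whose second-to-last letter is 'm' (rurodeml → rurodaml, pivbumv → pivbamv) change the last vowel to 'a'.
So fapahiml → fapahaml.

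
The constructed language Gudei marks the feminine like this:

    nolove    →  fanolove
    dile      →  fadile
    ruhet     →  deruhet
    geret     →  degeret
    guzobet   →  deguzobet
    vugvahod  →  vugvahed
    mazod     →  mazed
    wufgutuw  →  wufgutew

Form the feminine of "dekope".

nolove and ruhet both have last vowel 'e' yet inflect differently (fanolove, deruhet), so the last vowel is not what conditions the rule; the final letter is.
"dekope" ends in -e. The stems ending in -e (nolove → fanolove, dile → fadile) add the prefix fa-.
So dekope → fadekope.

fadekope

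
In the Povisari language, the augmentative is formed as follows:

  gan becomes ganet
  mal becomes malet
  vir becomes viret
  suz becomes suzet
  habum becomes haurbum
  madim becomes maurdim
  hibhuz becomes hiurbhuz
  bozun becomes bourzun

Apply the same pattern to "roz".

rozet

"roz" has 1 vowel. The stems with 1 vowel (gan → ganet, mal → malet, vir → viret) add -et.
The other pattern: stems with 2 vowels insert -ur- after the first vowel.
So roz → rozet.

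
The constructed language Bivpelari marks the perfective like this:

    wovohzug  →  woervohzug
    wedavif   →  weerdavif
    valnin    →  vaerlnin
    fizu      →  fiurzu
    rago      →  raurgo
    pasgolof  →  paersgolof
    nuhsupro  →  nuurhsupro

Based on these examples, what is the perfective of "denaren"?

deernaren

nuhsupro and pasgolof both have last vowel 'o' yet inflect differently (nuurhsupro, paersgolof), so the last vowel is not what conditions the rule; whether the stem ends in a vowel or a consonant is.
"denaren" ends in a consonant. The stems ending in a consonant (wedavif → weerdavif, pasgolof → paersgolof, wovohzug → woervohzug) insert -er- after the first vowel.
The other pattern: stems ending in a vowel insert -ur- after the first vowel.
So denaren → deernaren.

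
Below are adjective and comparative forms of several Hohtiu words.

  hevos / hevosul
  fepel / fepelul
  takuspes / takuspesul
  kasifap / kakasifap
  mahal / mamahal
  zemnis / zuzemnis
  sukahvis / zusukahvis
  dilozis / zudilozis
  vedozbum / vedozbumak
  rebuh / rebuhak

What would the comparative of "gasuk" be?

fepel and mahal both end in -l yet inflect differently (fepelul, mamahal), so the final letter is not what conditions the rule; the last vowel is.
"gasuk" has last vowel 'u'. The stems whose last vowel is 'u' (vedozbum → vedozbumak, rebuh → rebuhak) add -ak.
So gasuk → gasukak.

gasukak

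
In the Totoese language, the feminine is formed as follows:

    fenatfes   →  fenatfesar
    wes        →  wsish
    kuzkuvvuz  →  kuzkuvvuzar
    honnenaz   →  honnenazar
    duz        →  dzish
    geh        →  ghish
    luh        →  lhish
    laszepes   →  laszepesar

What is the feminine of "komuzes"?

wes and fenatfes both end in -s yet inflect differently (wsish, fenatfesar), so the final letter is not what conditions the rule; the number of vowels is.
"komuzes" has 3 vowels. The stems with 3 vowels (fenatfes → fenatfesar, laszepes → laszepesar, honnenaz → honnenazar) add -ar.
So komuzes → komuzesar.

komuzesar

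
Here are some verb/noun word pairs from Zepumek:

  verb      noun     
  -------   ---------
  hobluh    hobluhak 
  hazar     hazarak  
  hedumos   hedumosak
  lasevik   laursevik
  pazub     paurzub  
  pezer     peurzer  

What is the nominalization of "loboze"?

lourboze

hazar and pezer both end in -r yet inflect differently (hazarak, peurzer), so the final letter is not what conditions the rule; the first letter is.
"loboze" begins with l-. The one such stem in the data (lasevik → laursevik) inserts -ur- after the first vowel (as do pazub, pezer), so the same rule applies.
So loboze → lourboze.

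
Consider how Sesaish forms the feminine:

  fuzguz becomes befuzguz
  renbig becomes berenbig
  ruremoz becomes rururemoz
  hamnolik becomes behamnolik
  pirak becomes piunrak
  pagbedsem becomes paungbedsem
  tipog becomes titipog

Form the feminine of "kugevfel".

kuungevfel

"kugevfel" has last vowel 'e'. The one such stem in the data (pagbedsem → paungbedsem) inserts -un- after the first vowel (as does pirak), so the same rule applies.
The other patterns: stems whose last vowel is 'o' repeat the first consonant+vowel as a prefix; stems whose last vowel is 'i' or 'u' add the prefix be-.
So kugevfel → kuungevfel.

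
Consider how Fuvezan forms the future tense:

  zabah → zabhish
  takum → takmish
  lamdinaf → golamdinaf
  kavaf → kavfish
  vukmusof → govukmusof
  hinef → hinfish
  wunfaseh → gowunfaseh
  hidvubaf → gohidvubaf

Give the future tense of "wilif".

wilfish

wunfaseh and zabah both end in -h yet inflect differently (gowunfaseh, zabhish), so the final letter is not what conditions the rule; the number of vowels is.
"wilif" has 2 vowels. The stems with 2 vowels (zabah → zabhish, hinef → hinfish, kavaf → kavfish) delete the last vowel and add -ish.
The other pattern: stems with 3 vowels add the prefix go-.
So wilif → wilfish.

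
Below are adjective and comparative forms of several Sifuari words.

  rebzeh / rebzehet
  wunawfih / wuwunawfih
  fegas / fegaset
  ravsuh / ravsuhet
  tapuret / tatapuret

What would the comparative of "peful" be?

pefulet

wunawfih and ravsuh both end in -h yet inflect differently (wuwunawfih, ravsuhet), so the final letter is not what conditions the rule; the number of vowels is.
"peful" has 2 vowels. The stems with 2 vowels (fegas → fegaset, ravsuh → ravsuhet, rebzeh → rebzehet) add -et.
The other pattern: stems with 3 vowels repeat the first consonant+vowel as a prefix.
So peful → pefulet.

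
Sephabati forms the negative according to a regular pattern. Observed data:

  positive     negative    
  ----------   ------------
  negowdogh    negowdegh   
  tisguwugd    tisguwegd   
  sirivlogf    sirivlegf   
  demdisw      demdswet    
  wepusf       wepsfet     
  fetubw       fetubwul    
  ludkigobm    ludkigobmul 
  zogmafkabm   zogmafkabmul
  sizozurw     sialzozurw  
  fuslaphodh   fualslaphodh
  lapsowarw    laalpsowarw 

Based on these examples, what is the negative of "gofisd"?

sirivlogf and wepusf both end in -f yet inflect differently (sirivlegf, wepsfet), so the final letter is not what conditions the rule; the second-to-last letter is.
"gofisd" has second-to-last letter 's'. The stems whose second-to-last letter is 's' (demdisw → demdswet, wepusf → wepsfet) delete the last vowel and add -et.
So gofisd → gofsdet.

gofsdet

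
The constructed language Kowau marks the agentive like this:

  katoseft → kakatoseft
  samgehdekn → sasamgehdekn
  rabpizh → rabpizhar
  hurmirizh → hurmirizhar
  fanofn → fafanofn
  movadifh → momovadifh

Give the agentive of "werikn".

wewerikn

"werikn" has second-to-last letter 'k'. The one such stem in the data (samgehdekn → sasamgehdekn) repeats the first consonant+vowel as a prefix (as do katoseft, fanofn), so the same rule applies.
The other pattern: stems whose second-to-last letter is 'z' add -ar.
So werikn → wewerikn.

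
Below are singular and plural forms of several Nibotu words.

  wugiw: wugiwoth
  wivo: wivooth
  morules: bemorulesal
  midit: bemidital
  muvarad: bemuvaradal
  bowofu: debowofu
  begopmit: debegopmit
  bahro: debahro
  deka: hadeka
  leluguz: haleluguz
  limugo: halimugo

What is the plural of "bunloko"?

debunloko

midit and begopmit both end in -t yet inflect differently (bemidital, debegopmit), so the final letter is not what conditions the rule; the first letter is.
"bunloko" begins with b-. The stems beginning with b- (bowofu → debowofu, begopmit → debegopmit, bahro → debahro) add the prefix de-.
The other patterns: stems beginning with w- add -oth; stems beginning with m- add be- … -al around the stem; stems beginning with d- or l- add the prefix ha-.
So bunloko → debunloko.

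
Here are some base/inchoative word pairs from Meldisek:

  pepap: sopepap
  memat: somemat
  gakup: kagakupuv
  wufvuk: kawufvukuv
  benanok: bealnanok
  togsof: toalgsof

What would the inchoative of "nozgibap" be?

sonozgibap

"nozgibap" has last vowel 'a'. The stems whose last vowel is 'a' (pepap → sopepap, memat → somemat) add the prefix so-.
The other patterns: stems whose last vowel is 'u' add ka- … -uv around the stem; stems whose last vowel is 'o' insert -al- after the first vowel.
So nozgibap → sonozgibap.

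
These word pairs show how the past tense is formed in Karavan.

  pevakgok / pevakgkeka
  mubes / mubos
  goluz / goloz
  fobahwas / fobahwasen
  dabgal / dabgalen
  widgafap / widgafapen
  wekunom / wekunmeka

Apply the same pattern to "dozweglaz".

fobahwas and mubes both end in -s yet inflect differently (fobahwasen, mubos), so the final letter is not what conditions the rule; the last vowel is.
"dozweglaz" has last vowel 'a'. The stems whose last vowel is 'a' (dabgal → dabgalen, widgafap → widgafapen, fobahwas → fobahwasen) add -en.
The other patterns: stems whose last vowel is 'o' delete the last vowel and add -eka; stems whose last vowel is 'e' or 'u' change the last vowel to 'o'.
So dozweglaz → dozweglazen.

dozweglazen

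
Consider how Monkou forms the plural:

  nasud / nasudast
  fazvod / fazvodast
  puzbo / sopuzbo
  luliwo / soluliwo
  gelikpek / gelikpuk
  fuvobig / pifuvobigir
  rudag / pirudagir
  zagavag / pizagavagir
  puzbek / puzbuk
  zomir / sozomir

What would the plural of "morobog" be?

fazvod and luliwo both have last vowel 'o' yet inflect differently (fazvodast, soluliwo), so the last vowel is not what conditions the rule; the final letter is.
"morobog" ends in -g. The stems ending in -g (fuvobig → pifuvobigir, rudag → pirudagir, zagavag → pizagavagir) add pi- … -ir around the stem.
The other patterns: stems ending in -d add -ast; stems ending in -k change the last vowel to 'u'; stems ending in -o or -r add the prefix so-.
So morobog → pimorobogir.

pimorobogir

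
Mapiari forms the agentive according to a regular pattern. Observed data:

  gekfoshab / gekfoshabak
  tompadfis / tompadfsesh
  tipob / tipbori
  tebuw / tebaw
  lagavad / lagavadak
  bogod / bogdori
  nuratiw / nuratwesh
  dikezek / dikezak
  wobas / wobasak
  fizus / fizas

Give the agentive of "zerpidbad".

zerpidbadak

"zerpidbad" has last vowel 'a'. The stems whose last vowel is 'a' (wobas → wobasak, lagavad → lagavadak, gekfoshab → gekfoshabak) add -ak.
So zerpidbad → zerpidbadak.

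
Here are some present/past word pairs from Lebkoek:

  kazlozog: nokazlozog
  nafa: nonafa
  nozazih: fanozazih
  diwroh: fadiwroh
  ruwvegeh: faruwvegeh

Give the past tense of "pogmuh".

diwroh and kazlozog both have last vowel 'o' yet inflect differently (fadiwroh, nokazlozog), so the last vowel is not what conditions the rule; the final letter is.
"pogmuh" ends in -h. The stems ending in -h (ruwvegeh → faruwvegeh, diwroh → fadiwroh, nozazih → fanozazih) add the prefix fa-.
The other pattern: stems ending in -a or -g add the prefix no-.
So pogmuh → fapogmuh.

fapogmuh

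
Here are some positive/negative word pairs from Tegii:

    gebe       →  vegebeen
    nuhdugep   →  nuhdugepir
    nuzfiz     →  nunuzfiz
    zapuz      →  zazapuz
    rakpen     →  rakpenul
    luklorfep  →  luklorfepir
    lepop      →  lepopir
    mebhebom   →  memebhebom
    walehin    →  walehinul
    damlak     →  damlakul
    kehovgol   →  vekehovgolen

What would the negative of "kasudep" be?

mebhebom and lepop both have last vowel 'o' yet inflect differently (memebhebom, lepopir), so the last vowel is not what conditions the rule; the final letter is.
"kasudep" ends in -p. The stems ending in -p (luklorfep → luklorfepir, nuhdugep → nuhdugepir, lepop → lepopir) add -ir.
The other patterns: stems ending in -m or -z repeat the first consonant+vowel as a prefix; stems ending in -e or -l add ve- … -en around the stem; stems ending in -k or -n add -ul.
So kasudep → kasudepir.

kasudepir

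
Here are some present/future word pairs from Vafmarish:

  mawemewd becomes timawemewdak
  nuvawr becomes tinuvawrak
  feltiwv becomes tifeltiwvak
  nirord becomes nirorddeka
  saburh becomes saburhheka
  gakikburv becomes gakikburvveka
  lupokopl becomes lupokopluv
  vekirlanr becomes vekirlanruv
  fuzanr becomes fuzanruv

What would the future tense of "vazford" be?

vazforddeka

mawemewd and nirord both end in -d yet inflect differently (timawemewdak, nirorddeka), so the final letter is not what conditions the rule; the second-to-last letter is.
"vazford" has second-to-last letter 'r'. The stems whose second-to-last letter is 'r' (nirord → nirorddeka, saburh → saburhheka, gakikburv → gakikburvveka) double the final consonant and add -eka.
The other patterns: stems whose second-to-last letter is 'w' add ti- … -ak around the stem; stems whose second-to-last letter is 'n' or 'p' add -uv.
So vazford → vazforddeka.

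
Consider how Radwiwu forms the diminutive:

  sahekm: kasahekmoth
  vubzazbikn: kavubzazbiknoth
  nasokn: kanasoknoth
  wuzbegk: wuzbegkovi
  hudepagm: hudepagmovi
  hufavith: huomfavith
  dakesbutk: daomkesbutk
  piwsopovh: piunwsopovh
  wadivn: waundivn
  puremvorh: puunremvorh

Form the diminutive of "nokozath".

noomkozath

sahekm and hudepagm both end in -m yet inflect differently (kasahekmoth, hudepagmovi), so the final letter is not what conditions the rule; the second-to-last letter is.
"nokozath" has second-to-last letter 't'. The stems whose second-to-last letter is 't' (hufavith → huomfavith, dakesbutk → daomkesbutk) insert -om- after the first vowel.
So nokozath → noomkozath.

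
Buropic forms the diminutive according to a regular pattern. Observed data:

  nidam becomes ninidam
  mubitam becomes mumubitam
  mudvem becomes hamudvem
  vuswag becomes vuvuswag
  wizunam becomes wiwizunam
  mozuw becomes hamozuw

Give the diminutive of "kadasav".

"kadasav" has last vowel 'a'. The stems whose last vowel is 'a' (vuswag → vuvuswag, nidam → ninidam, mubitam → mumubitam) repeat the first consonant+vowel as a prefix.
The other pattern: stems whose last vowel is 'e' or 'u' add the prefix ha-.
So kadasav → kakadasav.

kakadasav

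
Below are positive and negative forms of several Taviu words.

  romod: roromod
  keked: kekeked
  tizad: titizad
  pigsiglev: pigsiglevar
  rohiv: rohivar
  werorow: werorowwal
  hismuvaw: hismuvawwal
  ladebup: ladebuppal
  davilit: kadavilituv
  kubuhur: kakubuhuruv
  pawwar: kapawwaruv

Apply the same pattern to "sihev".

keked and pigsiglev both have last vowel 'e' yet inflect differently (kekeked, pigsiglevar), so the last vowel is not what conditions the rule; the final letter is.
"sihev" ends in -v. The stems ending in -v (pigsiglev → pigsiglevar, rohiv → rohivar) add -ar.
The other patterns: stems ending in -d repeat the first consonant+vowel as a prefix; stems ending in -p or -w double the final consonant and add -al; stems ending in -r or -t add ka- … -uv around the stem.
So sihev → sihevar.

sihevar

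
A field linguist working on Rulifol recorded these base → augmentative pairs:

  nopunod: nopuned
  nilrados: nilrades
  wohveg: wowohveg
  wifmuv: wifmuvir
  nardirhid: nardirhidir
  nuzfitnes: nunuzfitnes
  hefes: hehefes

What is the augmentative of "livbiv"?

livbivir

nilrados and nuzfitnes both end in -s yet inflect differently (nilrades, nunuzfitnes), so the final letter is not what conditions the rule; the last vowel is.
"livbiv" has last vowel 'i'. The one such stem in the data (nardirhid → nardirhidir) adds -ir, so the same rule applies.
So livbiv → livbivir.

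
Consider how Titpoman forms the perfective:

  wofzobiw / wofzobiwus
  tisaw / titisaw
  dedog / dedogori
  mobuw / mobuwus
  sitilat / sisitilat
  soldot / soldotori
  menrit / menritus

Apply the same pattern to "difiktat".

"difiktat" has last vowel 'a'. The stems whose last vowel is 'a' (sitilat → sisitilat, tisaw → titisaw) repeat the first consonant+vowel as a prefix.
So difiktat → didifiktat.

didifiktat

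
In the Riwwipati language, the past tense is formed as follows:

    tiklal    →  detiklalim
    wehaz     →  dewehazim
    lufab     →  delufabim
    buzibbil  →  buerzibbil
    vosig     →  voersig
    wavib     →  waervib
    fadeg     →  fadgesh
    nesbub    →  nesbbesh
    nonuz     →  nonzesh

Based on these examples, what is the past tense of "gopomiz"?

tiklal and buzibbil both end in -l yet inflect differently (detiklalim, buerzibbil), so the final letter is not what conditions the rule; the last vowel is.
"gopomiz" has last vowel 'i'. The stems whose last vowel is 'i' (buzibbil → buerzibbil, vosig → voersig, wavib → waervib) insert -er- after the first vowel.
The other patterns: stems whose last vowel is 'a' add de- … -im around the stem; stems whose last vowel is 'e' or 'u' delete the last vowel and add -esh.
So gopomiz → goerpomiz.

goerpomiz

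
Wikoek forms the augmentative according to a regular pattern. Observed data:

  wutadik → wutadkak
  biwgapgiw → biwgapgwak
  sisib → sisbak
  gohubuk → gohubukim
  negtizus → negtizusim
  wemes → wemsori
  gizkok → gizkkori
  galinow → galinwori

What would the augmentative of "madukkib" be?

madukkbak

wutadik and gohubuk both end in -k yet inflect differently (wutadkak, gohubukim), so the final letter is not what conditions the rule; the last vowel is.
"madukkib" has last vowel 'i'. The stems whose last vowel is 'i' (wutadik → wutadkak, biwgapgiw → biwgapgwak, sisib → sisbak) delete the last vowel and add -ak.
The other patterns: stems whose last vowel is 'u' add -im; stems whose last vowel is 'e' or 'o' delete the last vowel and add -ori.
So madukkib → madukkbak.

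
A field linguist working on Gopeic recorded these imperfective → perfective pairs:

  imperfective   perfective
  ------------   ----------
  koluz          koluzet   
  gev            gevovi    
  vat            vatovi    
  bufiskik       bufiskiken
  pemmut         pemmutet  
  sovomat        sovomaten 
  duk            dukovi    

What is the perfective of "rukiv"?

rukivet

"rukiv" has 2 vowels. The stems with 2 vowels (pemmut → pemmutet, koluz → koluzet) add -et.
So rukiv → rukivet.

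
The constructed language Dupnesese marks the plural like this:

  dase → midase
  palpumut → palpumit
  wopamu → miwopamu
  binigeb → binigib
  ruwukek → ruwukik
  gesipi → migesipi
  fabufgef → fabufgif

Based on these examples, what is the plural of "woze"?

fabufgef and dase both have last vowel 'e' yet inflect differently (fabufgif, midase), so the last vowel is not what conditions the rule; whether the stem ends in a vowel or a consonant is.
"woze" ends in a vowel. The stems ending in a vowel (gesipi → migesipi, dase → midase, wopamu → miwopamu) add the prefix mi-.
The other pattern: stems ending in a consonant change the last vowel to 'i'.
So woze → miwoze.

miwoze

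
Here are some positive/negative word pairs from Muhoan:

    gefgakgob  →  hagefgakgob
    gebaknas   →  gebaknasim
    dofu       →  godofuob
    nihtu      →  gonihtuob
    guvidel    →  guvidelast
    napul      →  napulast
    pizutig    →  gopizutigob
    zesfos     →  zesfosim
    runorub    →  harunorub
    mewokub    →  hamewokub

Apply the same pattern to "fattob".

napul and mewokub both have last vowel 'u' yet inflect differently (napulast, hamewokub), so the last vowel is not what conditions the rule; the final letter is.
"fattob" ends in -b. The stems ending in -b (gefgakgob → hagefgakgob, mewokub → hamewokub, runorub → harunorub) add the prefix ha-.
The other patterns: stems ending in -l add -ast; stems ending in -s add -im; stems ending in -g or -u add go- … -ob around the stem.
So fattob → hafattob.

hafattob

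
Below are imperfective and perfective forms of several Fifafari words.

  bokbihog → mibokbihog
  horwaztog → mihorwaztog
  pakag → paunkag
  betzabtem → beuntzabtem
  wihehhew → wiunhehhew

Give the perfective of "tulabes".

bokbihog and pakag both end in -g yet inflect differently (mibokbihog, paunkag), so the final letter is not what conditions the rule; the last vowel is.
"tulabes" has last vowel 'e'. The stems whose last vowel is 'e' (wihehhew → wiunhehhew, betzabtem → beuntzabtem) insert -un- after the first vowel.
So tulabes → tuunlabes.

tuunlabes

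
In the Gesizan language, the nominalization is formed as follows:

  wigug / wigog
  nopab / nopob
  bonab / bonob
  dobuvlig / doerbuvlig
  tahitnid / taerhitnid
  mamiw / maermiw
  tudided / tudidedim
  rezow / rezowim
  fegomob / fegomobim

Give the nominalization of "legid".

leergid

"legid" has last vowel 'i'. The stems whose last vowel is 'i' (dobuvlig → doerbuvlig, tahitnid → taerhitnid, mamiw → maermiw) insert -er- after the first vowel.
The other patterns: stems whose last vowel is 'a' or 'u' change the last vowel to 'o'; stems whose last vowel is 'e' or 'o' add -im.
So legid → leergid.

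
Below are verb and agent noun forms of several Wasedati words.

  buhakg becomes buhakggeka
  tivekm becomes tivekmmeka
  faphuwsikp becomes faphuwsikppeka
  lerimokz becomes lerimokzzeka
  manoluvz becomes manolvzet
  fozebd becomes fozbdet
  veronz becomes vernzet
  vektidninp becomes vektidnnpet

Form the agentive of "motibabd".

lerimokz and manoluvz both end in -z yet inflect differently (lerimokzzeka, manolvzet), so the final letter is not what conditions the rule; the second-to-last letter is.
"motibabd" has second-to-last letter 'b'. The one such stem in the data (fozebd → fozbdet) deletes the last vowel and adds -et (as do manoluvz, veronz), so the same rule applies.
The other pattern: stems whose second-to-last letter is 'k' double the final consonant and add -eka.
So motibabd → motibbdet.

motibbdet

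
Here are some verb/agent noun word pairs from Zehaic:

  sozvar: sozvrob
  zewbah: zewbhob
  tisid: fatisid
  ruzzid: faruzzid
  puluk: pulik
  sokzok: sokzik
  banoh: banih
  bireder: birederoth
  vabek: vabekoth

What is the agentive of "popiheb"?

popiheboth

zewbah and banoh both end in -h yet inflect differently (zewbhob, banih), so the final letter is not what conditions the rule; the last vowel is.
"popiheb" has last vowel 'e'. The stems whose last vowel is 'e' (bireder → birederoth, vabek → vabekoth) add -oth.
The other patterns: stems whose last vowel is 'a' delete the last vowel and add -ob; stems whose last vowel is 'i' add the prefix fa-; stems whose last vowel is 'o' or 'u' change the last vowel to 'i'.
So popiheb → popiheboth.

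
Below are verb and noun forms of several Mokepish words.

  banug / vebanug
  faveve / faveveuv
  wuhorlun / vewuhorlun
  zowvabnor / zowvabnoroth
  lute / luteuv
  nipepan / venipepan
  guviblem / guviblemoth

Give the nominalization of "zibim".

faveve and guviblem both have last vowel 'e' yet inflect differently (faveveuv, guviblemoth), so the last vowel is not what conditions the rule; the final letter is.
"zibim" ends in -m. The one such stem in the data (guviblem → guviblemoth) adds -oth, so the same rule applies.
The other patterns: stems ending in -e add -uv; stems ending in -g or -n add the prefix ve-.
So zibim → zibimoth.

zibimoth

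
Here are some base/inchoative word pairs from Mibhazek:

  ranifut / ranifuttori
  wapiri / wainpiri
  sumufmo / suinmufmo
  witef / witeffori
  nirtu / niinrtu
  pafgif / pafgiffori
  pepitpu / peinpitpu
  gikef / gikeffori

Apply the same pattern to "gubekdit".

gubekdittori

pepitpu and ranifut both have last vowel 'u' yet inflect differently (peinpitpu, ranifuttori), so the last vowel is not what conditions the rule; whether the stem ends in a vowel or a consonant is.
"gubekdit" ends in a consonant. The stems ending in a consonant (witef → witeffori, ranifut → ranifuttori, gikef → gikeffori) double the final consonant and add -ori.
The other pattern: stems ending in a vowel insert -in- after the first vowel.
So gubekdit → gubekdittori.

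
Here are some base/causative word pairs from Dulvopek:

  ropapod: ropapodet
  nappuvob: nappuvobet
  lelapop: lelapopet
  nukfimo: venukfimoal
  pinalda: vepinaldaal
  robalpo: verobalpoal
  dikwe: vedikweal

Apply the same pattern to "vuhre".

ropapod and nukfimo both have last vowel 'o' yet inflect differently (ropapodet, venukfimoal), so the last vowel is not what conditions the rule; whether the stem ends in a vowel or a consonant is.
"vuhre" ends in a vowel. The stems ending in a vowel (nukfimo → venukfimoal, pinalda → vepinaldaal, robalpo → verobalpoal) add ve- … -al around the stem.
So vuhre → vevuhreal.

vevuhreal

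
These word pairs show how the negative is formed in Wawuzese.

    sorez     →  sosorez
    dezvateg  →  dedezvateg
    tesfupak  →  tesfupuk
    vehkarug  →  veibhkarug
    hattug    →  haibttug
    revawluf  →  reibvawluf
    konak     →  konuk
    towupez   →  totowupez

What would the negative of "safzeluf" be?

saibfzeluf

vehkarug and dezvateg both end in -g yet inflect differently (veibhkarug, dedezvateg), so the final letter is not what conditions the rule; the last vowel is.
"safzeluf" has last vowel 'u'. The stems whose last vowel is 'u' (vehkarug → veibhkarug, revawluf → reibvawluf, hattug → haibttug) insert -ib- after the first vowel.
So safzeluf → saibfzeluf.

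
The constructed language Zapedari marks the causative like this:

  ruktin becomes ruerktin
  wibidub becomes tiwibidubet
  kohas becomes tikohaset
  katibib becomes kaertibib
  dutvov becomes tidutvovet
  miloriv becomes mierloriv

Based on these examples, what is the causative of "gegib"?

"gegib" has last vowel 'i'. The stems whose last vowel is 'i' (katibib → kaertibib, ruktin → ruerktin, miloriv → mierloriv) insert -er- after the first vowel.
The other pattern: stems whose last vowel is 'a', 'o' or 'u' add ti- … -et around the stem.
So gegib → geergib.

geergib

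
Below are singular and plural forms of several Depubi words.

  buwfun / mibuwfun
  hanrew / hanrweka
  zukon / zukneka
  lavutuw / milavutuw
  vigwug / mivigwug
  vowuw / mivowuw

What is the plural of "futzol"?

futzleka

buwfun and zukon both end in -n yet inflect differently (mibuwfun, zukneka), so the final letter is not what conditions the rule; the last vowel is.
"futzol" has last vowel 'o'. The one such stem in the data (zukon → zukneka) deletes the last vowel and adds -eka (as does hanrew), so the same rule applies.
The other pattern: stems whose last vowel is 'u' add the prefix mi-.
So futzol → futzleka.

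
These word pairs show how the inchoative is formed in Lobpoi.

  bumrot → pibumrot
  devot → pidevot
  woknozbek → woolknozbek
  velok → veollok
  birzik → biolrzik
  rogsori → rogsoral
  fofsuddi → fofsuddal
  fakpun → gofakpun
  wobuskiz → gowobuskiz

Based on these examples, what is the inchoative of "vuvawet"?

bumrot and velok both have last vowel 'o' yet inflect differently (pibumrot, veollok), so the last vowel is not what conditions the rule; the final letter is.
"vuvawet" ends in -t. The stems ending in -t (bumrot → pibumrot, devot → pidevot) add the prefix pi-.
The other patterns: stems ending in -k insert -ol- after the first vowel; stems ending in -i drop the final letter and add -al; stems ending in -n or -z add the prefix go-.
So vuvawet → pivuvawet.

pivuvawet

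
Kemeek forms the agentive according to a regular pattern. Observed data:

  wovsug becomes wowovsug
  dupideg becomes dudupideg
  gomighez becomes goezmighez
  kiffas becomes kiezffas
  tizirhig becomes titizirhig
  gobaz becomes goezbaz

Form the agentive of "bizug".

bibizug

dupideg and gomighez both have last vowel 'e' yet inflect differently (dudupideg, goezmighez), so the last vowel is not what conditions the rule; the final letter is.
"bizug" ends in -g. The stems ending in -g (wovsug → wowovsug, dupideg → dudupideg, tizirhig → titizirhig) repeat the first consonant+vowel as a prefix.
So bizug → bibizug.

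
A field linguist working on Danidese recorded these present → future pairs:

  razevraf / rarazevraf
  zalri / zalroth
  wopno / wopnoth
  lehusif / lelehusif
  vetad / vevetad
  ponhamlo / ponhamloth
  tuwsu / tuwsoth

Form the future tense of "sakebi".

"sakebi" ends in a vowel. The stems ending in a vowel (tuwsu → tuwsoth, ponhamlo → ponhamloth, wopno → wopnoth) drop the final letter and add -oth.
The other pattern: stems ending in a consonant repeat the first consonant+vowel as a prefix.
So sakebi → sakeboth.

sakeboth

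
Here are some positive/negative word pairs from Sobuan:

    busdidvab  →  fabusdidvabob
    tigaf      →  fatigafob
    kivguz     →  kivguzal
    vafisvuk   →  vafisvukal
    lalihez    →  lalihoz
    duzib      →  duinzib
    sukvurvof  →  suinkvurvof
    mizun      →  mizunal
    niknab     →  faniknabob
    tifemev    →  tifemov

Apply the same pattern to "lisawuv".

lisawuval

duzib and busdidvab both end in -b yet inflect differently (duinzib, fabusdidvabob), so the final letter is not what conditions the rule; the last vowel is.
"lisawuv" has last vowel 'u'. The stems whose last vowel is 'u' (vafisvuk → vafisvukal, kivguz → kivguzal, mizun → mizunal) add -al.
The other patterns: stems whose last vowel is 'i' or 'o' insert -in- after the first vowel; stems whose last vowel is 'a' add fa- … -ob around the stem; stems whose last vowel is 'e' change the last vowel to 'o'.
So lisawuv → lisawuval.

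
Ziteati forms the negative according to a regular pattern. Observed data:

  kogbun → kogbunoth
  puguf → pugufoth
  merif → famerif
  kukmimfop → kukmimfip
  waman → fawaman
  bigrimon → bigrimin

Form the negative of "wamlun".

bigrimon and kogbun both end in -n yet inflect differently (bigrimin, kogbunoth), so the final letter is not what conditions the rule; the last vowel is.
"wamlun" has last vowel 'u'. The stems whose last vowel is 'u' (puguf → pugufoth, kogbun → kogbunoth) add -oth.
The other patterns: stems whose last vowel is 'o' change the last vowel to 'i'; stems whose last vowel is 'a' or 'i' add the prefix fa-.
So wamlun → wamlunoth.

wamlunoth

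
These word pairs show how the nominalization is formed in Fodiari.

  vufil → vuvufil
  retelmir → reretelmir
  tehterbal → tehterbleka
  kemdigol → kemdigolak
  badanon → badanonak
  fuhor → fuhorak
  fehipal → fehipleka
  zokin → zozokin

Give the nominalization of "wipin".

wiwipin

"wipin" has last vowel 'i'. The stems whose last vowel is 'i' (vufil → vuvufil, retelmir → reretelmir, zokin → zozokin) repeat the first consonant+vowel as a prefix.
The other patterns: stems whose last vowel is 'o' add -ak; stems whose last vowel is 'a' delete the last vowel and add -eka.
So wipin → wiwipin.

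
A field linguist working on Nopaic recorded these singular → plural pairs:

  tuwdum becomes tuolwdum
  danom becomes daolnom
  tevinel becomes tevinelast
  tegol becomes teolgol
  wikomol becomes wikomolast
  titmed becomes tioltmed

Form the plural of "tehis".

teolhis

wikomol and tegol both end in -l yet inflect differently (wikomolast, teolgol), so the final letter is not what conditions the rule; the number of vowels is.
"tehis" has 2 vowels. The stems with 2 vowels (titmed → tioltmed, tegol → teolgol, tuwdum → tuolwdum) insert -ol- after the first vowel.
So tehis → teolhis.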